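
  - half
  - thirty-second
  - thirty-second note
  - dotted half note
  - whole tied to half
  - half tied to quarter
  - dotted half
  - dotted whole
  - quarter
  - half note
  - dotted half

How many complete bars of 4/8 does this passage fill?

14

One bar of 4/8 = 16 thirty-second notes.
Convert each value to thirty-second notes: half = 16; thirty-second = 1; thirty-second note = 1; dotted half note = 24; whole tied to half (whole + half) = 48; half tied to quarter (half + quarter) = 24; dotted half = 24; dotted whole = 48; quarter = 8; half note = 16; dotted half = 24.
Total: 16 + 1 + 1 + 24 + 48 + 24 + 24 + 48 + 8 + 16 + 24 = 234.
234 ÷ 16 = 14 complete bars with 10 left over.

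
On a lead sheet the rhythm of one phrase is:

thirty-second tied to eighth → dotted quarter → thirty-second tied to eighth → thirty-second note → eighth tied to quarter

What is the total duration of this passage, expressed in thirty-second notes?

35

Working in thirty-second notes: thirty-second tied to eighth (thirty-second + eighth) = 5; dotted quarter = 12; thirty-second tied to eighth (thirty-second + eighth) = 5; thirty-second note = 1; eighth tied to quarter (eighth + quarter) = 12.
Adding: 5 + 12 + 5 + 1 + 12 = 35 thirty-second notes.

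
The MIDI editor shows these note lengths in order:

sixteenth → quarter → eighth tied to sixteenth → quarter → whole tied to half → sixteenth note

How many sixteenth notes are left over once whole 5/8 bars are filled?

One bar of 5/8 = 10 sixteenth notes.
Working in sixteenth notes: sixteenth = 1; quarter = 4; eighth tied to sixteenth (eighth + sixteenth) = 3; quarter = 4; whole tied to half (whole + half) = 24; sixteenth note = 1.
Altogether 1 + 4 + 3 + 4 + 24 + 1 = 37.
37 ÷ 10 = 3 complete bars with 7 sixteenth notes remaining.

7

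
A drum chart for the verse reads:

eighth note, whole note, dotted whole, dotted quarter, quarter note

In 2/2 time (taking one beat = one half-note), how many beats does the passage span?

One half-note beat = 4 eighth notes.
In eighth notes: eighth note = 1; whole note = 8; dotted whole = 12; dotted quarter = 3; quarter note = 2.
Total: 1 + 8 + 12 + 3 + 2 = 26.
26 ÷ 4 = 6.5 beats.

6.5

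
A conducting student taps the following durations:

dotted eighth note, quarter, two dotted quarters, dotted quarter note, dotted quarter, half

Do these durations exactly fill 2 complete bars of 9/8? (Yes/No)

One bar of 9/8 = 18 sixteenth notes, so 2 bars = 36.
In sixteenth notes: dotted eighth note = 3; quarter = 4; dotted quarter = 6; dotted quarter = 6; dotted quarter note = 6; dotted quarter = 6; half = 8.
Total: 3 + 4 + 6 + 6 + 6 + 6 + 8 = 39.
39 exceeds 36, so the answer is No.

No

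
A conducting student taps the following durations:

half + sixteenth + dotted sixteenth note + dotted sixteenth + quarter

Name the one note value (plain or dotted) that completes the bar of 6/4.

half note

The bar of 6/4 = 48 thirty-second notes.
Convert each value to thirty-second notes: half = 16; sixteenth = 2; dotted sixteenth note = 3; dotted sixteenth = 3; quarter = 8.
Total: 16 + 2 + 3 + 3 + 8 = 32.
Remaining: 48 − 32 = 16 thirty-second notes, which is a half note.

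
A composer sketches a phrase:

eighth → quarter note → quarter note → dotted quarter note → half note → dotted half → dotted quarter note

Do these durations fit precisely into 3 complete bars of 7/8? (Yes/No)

One bar of 7/8 = 7 eighth notes, so 3 bars = 21.
Convert each value to eighth notes: eighth = 1; quarter note = 2; quarter note = 2; dotted quarter note = 3; half note = 4; dotted half = 6; dotted quarter note = 3.
Sum: 1 + 2 + 2 + 3 + 4 + 6 + 3 = 21.
21 equals 21, so the answer is Yes.

Yes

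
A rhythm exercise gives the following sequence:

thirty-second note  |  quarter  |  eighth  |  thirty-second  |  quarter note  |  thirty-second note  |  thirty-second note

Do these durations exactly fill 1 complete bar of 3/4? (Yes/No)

One bar of 3/4 = 24 thirty-second notes.
Each duration in thirty-second notes: thirty-second note = 1; quarter = 8; eighth = 4; thirty-second = 1; quarter note = 8; thirty-second note = 1; thirty-second note = 1.
Total: 1 + 8 + 4 + 1 + 8 + 1 + 1 = 24.
24 equals 24, so the answer is Yes.

Yes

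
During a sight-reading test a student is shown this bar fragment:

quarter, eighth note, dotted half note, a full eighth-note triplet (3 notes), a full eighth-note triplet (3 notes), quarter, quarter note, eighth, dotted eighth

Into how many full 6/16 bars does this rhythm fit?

6

One bar of 6/16 = 6 sixteenth notes.
Working in sixteenth notes: quarter = 4; eighth note = 2; dotted half note = 12; a full eighth-note triplet (3 notes) (three triplet eighths span one quarter) = 4; a full eighth-note triplet (3 notes) (three triplet eighths span one quarter) = 4; quarter = 4; quarter note = 4; eighth = 2; dotted eighth = 3.
Altogether 4 + 2 + 12 + 4 + 4 + 4 + 4 + 2 + 3 = 39.
39 ÷ 6 = 6 complete bars with 3 left over.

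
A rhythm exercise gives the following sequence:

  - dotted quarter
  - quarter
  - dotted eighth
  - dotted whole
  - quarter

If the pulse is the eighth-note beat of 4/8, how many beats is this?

One eighth-note beat = 2 sixteenth notes.
In sixteenth notes: dotted quarter = 6; quarter = 4; dotted eighth = 3; dotted whole = 24; quarter = 4.
Adding: 6 + 4 + 3 + 24 + 4 = 41.
41 ÷ 2 = 20.5 beats.

20.5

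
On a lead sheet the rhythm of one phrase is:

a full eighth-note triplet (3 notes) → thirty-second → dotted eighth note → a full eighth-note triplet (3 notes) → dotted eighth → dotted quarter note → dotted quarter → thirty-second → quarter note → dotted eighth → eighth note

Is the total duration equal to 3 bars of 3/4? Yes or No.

Yes

One bar of 3/4 = 24 thirty-second notes, so 3 bars = 72.
In thirty-second notes: a full eighth-note triplet (3 notes) (three triplet eighths span one quarter) = 8; thirty-second = 1; dotted eighth note = 6; a full eighth-note triplet (3 notes) (three triplet eighths span one quarter) = 8; dotted eighth = 6; dotted quarter note = 12; dotted quarter = 12; thirty-second = 1; quarter note = 8; dotted eighth = 6; eighth note = 4.
Sum: 8 + 1 + 6 + 8 + 6 + 12 + 12 + 1 + 8 + 6 + 4 = 72.
72 equals 72, so the answer is Yes.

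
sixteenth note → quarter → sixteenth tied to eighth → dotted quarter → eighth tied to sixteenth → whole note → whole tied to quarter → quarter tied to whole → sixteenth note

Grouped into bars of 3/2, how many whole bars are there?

One bar of 3/2 = 24 sixteenth notes.
Express everything in sixteenth notes: sixteenth note = 1; quarter = 4; sixteenth tied to eighth (sixteenth + eighth) = 3; dotted quarter = 6; eighth tied to sixteenth (eighth + sixteenth) = 3; whole note = 16; whole tied to quarter (whole + quarter) = 20; quarter tied to whole (quarter + whole) = 20; sixteenth note = 1.
Adding: 1 + 4 + 3 + 6 + 3 + 16 + 20 + 20 + 1 = 74.
74 ÷ 24 = 3 complete bars with 2 left over.

3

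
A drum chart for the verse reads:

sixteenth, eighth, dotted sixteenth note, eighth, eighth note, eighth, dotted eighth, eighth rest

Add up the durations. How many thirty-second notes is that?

31

In thirty-second notes: sixteenth = 2; eighth = 4; dotted sixteenth note = 3; eighth = 4; eighth note = 4; eighth = 4; dotted eighth = 6; eighth rest = 4.
Sum: 2 + 4 + 3 + 4 + 4 + 4 + 6 + 4 = 31 thirty-second notes.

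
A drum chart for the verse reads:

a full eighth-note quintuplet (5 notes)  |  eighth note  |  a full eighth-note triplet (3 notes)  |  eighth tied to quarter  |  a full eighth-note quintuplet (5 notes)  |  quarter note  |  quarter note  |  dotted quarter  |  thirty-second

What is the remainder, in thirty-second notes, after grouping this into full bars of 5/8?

One bar of 5/8 = 20 thirty-second notes.
Convert each value to thirty-second notes: a full eighth-note quintuplet (5 notes) (five quintuplet eighths span one half) = 16; eighth note = 4; a full eighth-note triplet (3 notes) (three triplet eighths span one quarter) = 8; eighth tied to quarter (eighth + quarter) = 12; a full eighth-note quintuplet (5 notes) (five quintuplet eighths span one half) = 16; quarter note = 8; quarter note = 8; dotted quarter = 12; thirty-second = 1.
Sum: 16 + 4 + 8 + 12 + 16 + 8 + 8 + 12 + 1 = 85.
85 ÷ 20 = 4 complete bars with 5 thirty-second notes remaining.

5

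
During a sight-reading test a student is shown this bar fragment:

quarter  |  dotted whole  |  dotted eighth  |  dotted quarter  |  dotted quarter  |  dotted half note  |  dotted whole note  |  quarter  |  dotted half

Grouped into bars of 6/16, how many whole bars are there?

One bar of 6/16 = 6 sixteenth notes.
Each duration in sixteenth notes: quarter = 4; dotted whole = 24; dotted eighth = 3; dotted quarter = 6; dotted quarter = 6; dotted half note = 12; dotted whole note = 24; quarter = 4; dotted half = 12.
Altogether 4 + 24 + 3 + 6 + 6 + 12 + 24 + 4 + 12 = 95.
95 ÷ 6 = 15 complete bars with 5 left over.

15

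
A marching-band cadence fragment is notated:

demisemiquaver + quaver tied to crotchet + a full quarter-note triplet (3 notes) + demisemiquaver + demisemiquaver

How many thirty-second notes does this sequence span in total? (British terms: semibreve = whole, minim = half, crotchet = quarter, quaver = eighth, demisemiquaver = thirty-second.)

In thirty-second notes: demisemiquaver = 1; quaver tied to crotchet (quaver + crotchet) = 12; a full quarter-note triplet (3 notes) (three triplet quarters span one half) = 16; demisemiquaver = 1; demisemiquaver = 1.
Adding: 1 + 12 + 16 + 1 + 1 = 31 thirty-second notes.

31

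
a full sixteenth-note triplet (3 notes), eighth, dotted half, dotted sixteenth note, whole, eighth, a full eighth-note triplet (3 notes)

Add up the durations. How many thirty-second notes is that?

79

Working in thirty-second notes: a full sixteenth-note triplet (3 notes) (three triplet sixteenths span one eighth) = 4; eighth = 4; dotted half = 24; dotted sixteenth note = 3; whole = 32; eighth = 4; a full eighth-note triplet (3 notes) (three triplet eighths span one quarter) = 8.
Total: 4 + 4 + 24 + 3 + 32 + 4 + 8 = 79 thirty-second notes.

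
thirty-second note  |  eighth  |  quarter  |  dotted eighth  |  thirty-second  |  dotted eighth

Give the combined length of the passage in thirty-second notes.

Express everything in thirty-second notes: thirty-second note = 1; eighth = 4; quarter = 8; dotted eighth = 6; thirty-second = 1; dotted eighth = 6.
Sum: 1 + 4 + 8 + 6 + 1 + 6 = 26 thirty-second notes.

26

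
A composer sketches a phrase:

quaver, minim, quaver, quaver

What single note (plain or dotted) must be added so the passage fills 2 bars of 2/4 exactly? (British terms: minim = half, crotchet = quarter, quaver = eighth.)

eighth note

2 bars of 2/4 = 8 eighth notes.
Express everything in eighth notes: quaver = 1; minim = 4; quaver = 1; quaver = 1.
Adding: 1 + 4 + 1 + 1 = 7.
Remaining: 8 − 7 = 1 eighth note, which is a eighth note.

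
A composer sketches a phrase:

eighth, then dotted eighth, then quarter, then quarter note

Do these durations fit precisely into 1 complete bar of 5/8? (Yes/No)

No

One bar of 5/8 = 10 sixteenth notes.
In sixteenth notes: eighth = 2; dotted eighth = 3; quarter = 4; quarter note = 4.
Altogether 2 + 3 + 4 + 4 = 13.
13 exceeds 10, so the answer is No.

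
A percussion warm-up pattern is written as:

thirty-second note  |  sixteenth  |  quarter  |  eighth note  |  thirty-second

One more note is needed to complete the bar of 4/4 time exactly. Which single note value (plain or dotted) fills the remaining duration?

The bar of 4/4 = 32 thirty-second notes.
Convert each value to thirty-second notes: thirty-second note = 1; sixteenth = 2; quarter = 8; eighth note = 4; thirty-second = 1.
Altogether 1 + 2 + 8 + 4 + 1 = 16.
Remaining: 32 − 16 = 16 thirty-second notes, which is a half note.

half note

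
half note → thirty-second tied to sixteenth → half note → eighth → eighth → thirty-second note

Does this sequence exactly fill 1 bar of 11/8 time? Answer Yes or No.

Yes

One bar of 11/8 = 44 thirty-second notes.
Express everything in thirty-second notes: half note = 16; thirty-second tied to sixteenth (thirty-second + sixteenth) = 3; half note = 16; eighth = 4; eighth = 4; thirty-second note = 1.
Altogether 16 + 3 + 16 + 4 + 4 + 1 = 44.
44 equals 44, so the answer is Yes.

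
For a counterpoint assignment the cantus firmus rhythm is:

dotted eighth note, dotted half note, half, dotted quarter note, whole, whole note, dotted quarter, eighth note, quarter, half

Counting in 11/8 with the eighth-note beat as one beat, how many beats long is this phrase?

40.5

One eighth-note beat = 2 sixteenth notes.
Each duration in sixteenth notes: dotted eighth note = 3; dotted half note = 12; half = 8; dotted quarter note = 6; whole = 16; whole note = 16; dotted quarter = 6; eighth note = 2; quarter = 4; half = 8.
Sum: 3 + 12 + 8 + 6 + 16 + 16 + 6 + 2 + 4 + 8 = 81.
81 ÷ 2 = 40.5 beats.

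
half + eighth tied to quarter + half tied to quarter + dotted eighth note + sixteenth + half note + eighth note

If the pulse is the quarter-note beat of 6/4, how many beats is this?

One quarter-note beat = 4 sixteenth notes.
Each duration in sixteenth notes: half = 8; eighth tied to quarter (eighth + quarter) = 6; half tied to quarter (half + quarter) = 12; dotted eighth note = 3; sixteenth = 1; half note = 8; eighth note = 2.
Adding: 8 + 6 + 12 + 3 + 1 + 8 + 2 = 40.
40 ÷ 4 = 10 beats.

10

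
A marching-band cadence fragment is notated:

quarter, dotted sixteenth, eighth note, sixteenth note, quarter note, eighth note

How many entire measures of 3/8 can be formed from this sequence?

One bar of 3/8 = 12 thirty-second notes.
Express everything in thirty-second notes: quarter = 8; dotted sixteenth = 3; eighth note = 4; sixteenth note = 2; quarter note = 8; eighth note = 4.
Sum: 8 + 3 + 4 + 2 + 8 + 4 = 29.
29 ÷ 12 = 2 complete bars with 5 left over.

2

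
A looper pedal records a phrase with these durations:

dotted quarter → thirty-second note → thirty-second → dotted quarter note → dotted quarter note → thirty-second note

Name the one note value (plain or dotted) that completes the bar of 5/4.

The bar of 5/4 = 40 thirty-second notes.
Working in thirty-second notes: dotted quarter = 12; thirty-second note = 1; thirty-second = 1; dotted quarter note = 12; dotted quarter note = 12; thirty-second note = 1.
Altogether 12 + 1 + 1 + 12 + 12 + 1 = 39.
Remaining: 40 − 39 = 1 thirty-second note, which is a thirty-second note.

thirty-second note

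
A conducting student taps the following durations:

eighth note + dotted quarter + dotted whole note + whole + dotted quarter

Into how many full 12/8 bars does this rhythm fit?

One bar of 12/8 = 12 eighth notes.
Express everything in eighth notes: eighth note = 1; dotted quarter = 3; dotted whole note = 12; whole = 8; dotted quarter = 3.
Adding: 1 + 3 + 12 + 8 + 3 = 27.
27 ÷ 12 = 2 complete bars with 3 left over.

2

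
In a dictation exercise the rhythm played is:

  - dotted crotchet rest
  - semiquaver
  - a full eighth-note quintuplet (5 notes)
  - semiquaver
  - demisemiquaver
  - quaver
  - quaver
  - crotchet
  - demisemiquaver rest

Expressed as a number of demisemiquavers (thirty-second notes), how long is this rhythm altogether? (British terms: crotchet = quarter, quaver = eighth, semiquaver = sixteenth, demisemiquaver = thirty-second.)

Each duration in thirty-second notes: dotted crotchet rest = 12; semiquaver = 2; a full eighth-note quintuplet (5 notes) (five quintuplet eighths span one half) = 16; semiquaver = 2; demisemiquaver = 1; quaver = 4; quaver = 4; crotchet = 8; demisemiquaver rest = 1.
Total: 12 + 2 + 16 + 2 + 1 + 4 + 4 + 8 + 1 = 50 thirty-second notes.

50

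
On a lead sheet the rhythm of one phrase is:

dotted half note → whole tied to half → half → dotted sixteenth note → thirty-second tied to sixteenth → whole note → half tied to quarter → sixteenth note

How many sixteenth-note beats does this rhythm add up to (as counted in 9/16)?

76

One sixteenth-note beat = 2 thirty-second notes.
Convert each value to thirty-second notes: dotted half note = 24; whole tied to half (whole + half) = 48; half = 16; dotted sixteenth note = 3; thirty-second tied to sixteenth (thirty-second + sixteenth) = 3; whole note = 32; half tied to quarter (half + quarter) = 24; sixteenth note = 2.
Altogether 24 + 48 + 16 + 3 + 3 + 32 + 24 + 2 = 152.
152 ÷ 2 = 76 beats.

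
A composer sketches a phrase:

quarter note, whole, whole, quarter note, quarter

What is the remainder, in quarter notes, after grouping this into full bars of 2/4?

1

One bar of 2/4 = 2 quarter notes.
Working in quarter notes: quarter note = 1; whole = 4; whole = 4; quarter note = 1; quarter = 1.
Adding: 1 + 4 + 4 + 1 + 1 = 11.
11 ÷ 2 = 5 complete bars with 1 quarter note remaining.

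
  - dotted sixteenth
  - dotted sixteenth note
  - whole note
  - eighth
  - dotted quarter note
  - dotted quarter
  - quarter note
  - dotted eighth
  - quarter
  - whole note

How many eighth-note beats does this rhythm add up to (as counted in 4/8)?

30

One eighth-note beat = 4 thirty-second notes.
Each duration in thirty-second notes: dotted sixteenth = 3; dotted sixteenth note = 3; whole note = 32; eighth = 4; dotted quarter note = 12; dotted quarter = 12; quarter note = 8; dotted eighth = 6; quarter = 8; whole note = 32.
Adding: 3 + 3 + 32 + 4 + 12 + 12 + 8 + 6 + 8 + 32 = 120.
120 ÷ 4 = 30 beats.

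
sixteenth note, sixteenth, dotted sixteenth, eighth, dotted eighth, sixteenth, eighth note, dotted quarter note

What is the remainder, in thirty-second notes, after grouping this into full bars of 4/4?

3

One bar of 4/4 = 32 thirty-second notes.
Convert each value to thirty-second notes: sixteenth note = 2; sixteenth = 2; dotted sixteenth = 3; eighth = 4; dotted eighth = 6; sixteenth = 2; eighth note = 4; dotted quarter note = 12.
Altogether 2 + 2 + 3 + 4 + 6 + 2 + 4 + 12 = 35.
35 ÷ 32 = 1 complete bar with 3 thirty-second notes remaining.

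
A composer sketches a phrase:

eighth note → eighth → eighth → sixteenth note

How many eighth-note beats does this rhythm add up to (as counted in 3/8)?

One eighth-note beat = 2 sixteenth notes.
Each duration in sixteenth notes: eighth note = 2; eighth = 2; eighth = 2; sixteenth note = 1.
Adding: 2 + 2 + 2 + 1 = 7.
7 ÷ 2 = 3.5 beats.

3.5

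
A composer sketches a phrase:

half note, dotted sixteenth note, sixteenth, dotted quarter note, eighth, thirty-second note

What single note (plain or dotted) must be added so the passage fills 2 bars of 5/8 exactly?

sixteenth note

2 bars of 5/8 = 40 thirty-second notes.
In thirty-second notes: half note = 16; dotted sixteenth note = 3; sixteenth = 2; dotted quarter note = 12; eighth = 4; thirty-second note = 1.
Total: 16 + 3 + 2 + 12 + 4 + 1 = 38.
Remaining: 40 − 38 = 2 thirty-second notes, which is a sixteenth note.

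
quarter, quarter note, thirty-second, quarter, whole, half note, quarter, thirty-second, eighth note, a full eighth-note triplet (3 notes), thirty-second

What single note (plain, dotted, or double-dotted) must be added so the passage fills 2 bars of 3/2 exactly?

thirty-second note

2 bars of 3/2 = 96 thirty-second notes.
Working in thirty-second notes: quarter = 8; quarter note = 8; thirty-second = 1; quarter = 8; whole = 32; half note = 16; quarter = 8; thirty-second = 1; eighth note = 4; a full eighth-note triplet (3 notes) (three triplet eighths span one quarter) = 8; thirty-second = 1.
Adding: 8 + 8 + 1 + 8 + 32 + 16 + 8 + 1 + 4 + 8 + 1 = 95.
Remaining: 96 − 95 = 1 thirty-second note, which is a thirty-second note.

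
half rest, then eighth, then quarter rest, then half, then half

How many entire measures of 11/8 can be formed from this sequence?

1

One bar of 11/8 = 11 eighth notes.
In eighth notes: half rest = 4; eighth = 1; quarter rest = 2; half = 4; half = 4.
Total: 4 + 1 + 2 + 4 + 4 = 15.
15 ÷ 11 = 1 complete bar with 4 left over.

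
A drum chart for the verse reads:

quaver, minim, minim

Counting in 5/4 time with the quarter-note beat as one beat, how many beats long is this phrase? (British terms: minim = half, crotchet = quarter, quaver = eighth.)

One quarter-note beat = 2 eighth notes.
Convert each value to eighth notes: quaver = 1; minim = 4; minim = 4.
Altogether 1 + 4 + 4 = 9.
9 ÷ 2 = 4.5 beats.

4.5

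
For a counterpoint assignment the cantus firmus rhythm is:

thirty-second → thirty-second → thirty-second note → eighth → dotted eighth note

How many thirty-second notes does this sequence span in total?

13

Working in thirty-second notes: thirty-second = 1; thirty-second = 1; thirty-second note = 1; eighth = 4; dotted eighth note = 6.
Adding: 1 + 1 + 1 + 4 + 6 = 13 thirty-second notes.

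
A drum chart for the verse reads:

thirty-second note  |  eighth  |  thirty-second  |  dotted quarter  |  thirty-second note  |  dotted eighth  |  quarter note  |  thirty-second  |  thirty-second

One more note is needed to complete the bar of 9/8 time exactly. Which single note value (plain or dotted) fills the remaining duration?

thirty-second note

The bar of 9/8 = 36 thirty-second notes.
In thirty-second notes: thirty-second note = 1; eighth = 4; thirty-second = 1; dotted quarter = 12; thirty-second note = 1; dotted eighth = 6; quarter note = 8; thirty-second = 1; thirty-second = 1.
Sum: 1 + 4 + 1 + 12 + 1 + 6 + 8 + 1 + 1 = 35.
Remaining: 36 − 35 = 1 thirty-second note, which is a thirty-second note.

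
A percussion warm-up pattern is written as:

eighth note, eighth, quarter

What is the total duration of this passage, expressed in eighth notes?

Each duration in eighth notes: eighth note = 1; eighth = 1; quarter = 2.
Altogether 1 + 1 + 2 = 4 eighth notes.

4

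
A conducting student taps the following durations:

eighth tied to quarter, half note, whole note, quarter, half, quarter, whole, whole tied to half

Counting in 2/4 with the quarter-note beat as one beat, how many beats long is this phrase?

21.5

One quarter-note beat = 2 eighth notes.
Working in eighth notes: eighth tied to quarter (eighth + quarter) = 3; half note = 4; whole note = 8; quarter = 2; half = 4; quarter = 2; whole = 8; whole tied to half (whole + half) = 12.
Total: 3 + 4 + 8 + 2 + 4 + 2 + 8 + 12 = 43.
43 ÷ 2 = 21.5 beats.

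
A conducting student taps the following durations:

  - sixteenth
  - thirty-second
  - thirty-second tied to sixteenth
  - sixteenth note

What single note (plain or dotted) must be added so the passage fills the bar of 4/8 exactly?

quarter note

The bar of 4/8 = 16 thirty-second notes.
Working in thirty-second notes: sixteenth = 2; thirty-second = 1; thirty-second tied to sixteenth (thirty-second + sixteenth) = 3; sixteenth note = 2.
Sum: 2 + 1 + 3 + 2 = 8.
Remaining: 16 − 8 = 8 thirty-second notes, which is a quarter note.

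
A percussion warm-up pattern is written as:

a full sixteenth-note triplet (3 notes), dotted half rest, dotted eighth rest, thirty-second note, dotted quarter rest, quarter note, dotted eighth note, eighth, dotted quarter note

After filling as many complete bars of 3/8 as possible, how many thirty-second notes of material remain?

5

One bar of 3/8 = 12 thirty-second notes.
Convert each value to thirty-second notes: a full sixteenth-note triplet (3 notes) (three triplet sixteenths span one eighth) = 4; dotted half rest = 24; dotted eighth rest = 6; thirty-second note = 1; dotted quarter rest = 12; quarter note = 8; dotted eighth note = 6; eighth = 4; dotted quarter note = 12.
Sum: 4 + 24 + 6 + 1 + 12 + 8 + 6 + 4 + 12 = 77.
77 ÷ 12 = 6 complete bars with 5 thirty-second notes remaining.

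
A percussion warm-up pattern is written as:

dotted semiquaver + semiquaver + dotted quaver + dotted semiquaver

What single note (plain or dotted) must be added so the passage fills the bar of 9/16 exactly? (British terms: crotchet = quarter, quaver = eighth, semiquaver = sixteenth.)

The bar of 9/16 = 18 thirty-second notes.
Working in thirty-second notes: dotted semiquaver = 3; semiquaver = 2; dotted quaver = 6; dotted semiquaver = 3.
Adding: 3 + 2 + 6 + 3 = 14.
Remaining: 18 − 14 = 4 thirty-second notes, which is a eighth note.

eighth note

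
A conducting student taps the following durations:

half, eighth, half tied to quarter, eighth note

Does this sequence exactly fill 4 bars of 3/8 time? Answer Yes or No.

One bar of 3/8 = 3 eighth notes, so 4 bars = 12.
Each duration in eighth notes: half = 4; eighth = 1; half tied to quarter (half + quarter) = 6; eighth note = 1.
Total: 4 + 1 + 6 + 1 = 12.
12 equals 12, so the answer is Yes.

Yes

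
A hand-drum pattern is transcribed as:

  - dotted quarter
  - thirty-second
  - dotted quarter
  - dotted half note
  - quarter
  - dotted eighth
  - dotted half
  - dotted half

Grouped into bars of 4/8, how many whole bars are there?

6

One bar of 4/8 = 16 thirty-second notes.
Each duration in thirty-second notes: dotted quarter = 12; thirty-second = 1; dotted quarter = 12; dotted half note = 24; quarter = 8; dotted eighth = 6; dotted half = 24; dotted half = 24.
Adding: 12 + 1 + 12 + 24 + 8 + 6 + 24 + 24 = 111.
111 ÷ 16 = 6 complete bars with 15 left over.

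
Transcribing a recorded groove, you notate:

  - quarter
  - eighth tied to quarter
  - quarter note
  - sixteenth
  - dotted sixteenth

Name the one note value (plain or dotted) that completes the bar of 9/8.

dotted sixteenth note

The bar of 9/8 = 36 thirty-second notes.
Express everything in thirty-second notes: quarter = 8; eighth tied to quarter (eighth + quarter) = 12; quarter note = 8; sixteenth = 2; dotted sixteenth = 3.
Altogether 8 + 12 + 8 + 2 + 3 = 33.
Remaining: 36 − 33 = 3 thirty-second notes, which is a dotted sixteenth note.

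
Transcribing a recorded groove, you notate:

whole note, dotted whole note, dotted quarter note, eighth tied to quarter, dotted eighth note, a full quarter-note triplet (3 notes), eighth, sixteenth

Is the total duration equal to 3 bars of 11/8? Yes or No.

Yes

One bar of 11/8 = 22 sixteenth notes, so 3 bars = 66.
Working in sixteenth notes: whole note = 16; dotted whole note = 24; dotted quarter note = 6; eighth tied to quarter (eighth + quarter) = 6; dotted eighth note = 3; a full quarter-note triplet (3 notes) (three triplet quarters span one half) = 8; eighth = 2; sixteenth = 1.
Total: 16 + 24 + 6 + 6 + 3 + 8 + 2 + 1 = 66.
66 equals 66, so the answer is Yes.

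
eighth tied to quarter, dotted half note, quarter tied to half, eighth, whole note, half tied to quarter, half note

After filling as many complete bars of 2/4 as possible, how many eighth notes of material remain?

One bar of 2/4 = 4 eighth notes.
In eighth notes: eighth tied to quarter (eighth + quarter) = 3; dotted half note = 6; quarter tied to half (quarter + half) = 6; eighth = 1; whole note = 8; half tied to quarter (half + quarter) = 6; half note = 4.
Adding: 3 + 6 + 6 + 1 + 8 + 6 + 4 = 34.
34 ÷ 4 = 8 complete bars with 2 eighth notes remaining.

2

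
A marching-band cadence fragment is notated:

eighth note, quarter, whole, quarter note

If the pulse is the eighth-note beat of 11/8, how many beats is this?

13

One eighth-note beat = 2 sixteenth notes.
Working in sixteenth notes: eighth note = 2; quarter = 4; whole = 16; quarter note = 4.
Total: 2 + 4 + 16 + 4 = 26.
26 ÷ 2 = 13 beats.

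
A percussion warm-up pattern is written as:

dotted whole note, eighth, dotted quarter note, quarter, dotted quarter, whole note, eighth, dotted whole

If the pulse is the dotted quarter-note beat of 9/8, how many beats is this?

One dotted quarter-note beat = 3 eighth notes.
Convert each value to eighth notes: dotted whole note = 12; eighth = 1; dotted quarter note = 3; quarter = 2; dotted quarter = 3; whole note = 8; eighth = 1; dotted whole = 12.
Total: 12 + 1 + 3 + 2 + 3 + 8 + 1 + 12 = 42.
42 ÷ 3 = 14 beats.

14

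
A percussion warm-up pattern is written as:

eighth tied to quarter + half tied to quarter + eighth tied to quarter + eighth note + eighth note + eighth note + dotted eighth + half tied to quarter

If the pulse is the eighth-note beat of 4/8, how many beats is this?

One eighth-note beat = 2 sixteenth notes.
Working in sixteenth notes: eighth tied to quarter (eighth + quarter) = 6; half tied to quarter (half + quarter) = 12; eighth tied to quarter (eighth + quarter) = 6; eighth note = 2; eighth note = 2; eighth note = 2; dotted eighth = 3; half tied to quarter (half + quarter) = 12.
Adding: 6 + 12 + 6 + 2 + 2 + 2 + 3 + 12 = 45.
45 ÷ 2 = 22.5 beats.

22.5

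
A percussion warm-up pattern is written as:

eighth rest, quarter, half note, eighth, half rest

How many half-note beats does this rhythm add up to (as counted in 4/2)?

One half-note beat = 4 eighth notes.
Express everything in eighth notes: eighth rest = 1; quarter = 2; half note = 4; eighth = 1; half rest = 4.
Total: 1 + 2 + 4 + 1 + 4 = 12.
12 ÷ 4 = 3 beats.

3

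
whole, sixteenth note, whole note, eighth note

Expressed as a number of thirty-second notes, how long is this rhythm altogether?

70

Express everything in thirty-second notes: whole = 32; sixteenth note = 2; whole note = 32; eighth note = 4.
Total: 32 + 2 + 32 + 4 = 70 thirty-second notes.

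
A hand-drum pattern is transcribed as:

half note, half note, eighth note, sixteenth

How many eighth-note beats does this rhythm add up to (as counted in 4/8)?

9.5

One eighth-note beat = 2 sixteenth notes.
In sixteenth notes: half note = 8; half note = 8; eighth note = 2; sixteenth = 1.
Sum: 8 + 8 + 2 + 1 = 19.
19 ÷ 2 = 9.5 beats.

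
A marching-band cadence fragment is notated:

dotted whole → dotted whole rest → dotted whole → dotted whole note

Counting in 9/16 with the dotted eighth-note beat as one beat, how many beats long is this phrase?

One dotted eighth-note beat = 3 sixteenth notes.
Express everything in sixteenth notes: dotted whole = 24; dotted whole rest = 24; dotted whole = 24; dotted whole note = 24.
Altogether 24 + 24 + 24 + 24 = 96.
96 ÷ 3 = 32 beats.

32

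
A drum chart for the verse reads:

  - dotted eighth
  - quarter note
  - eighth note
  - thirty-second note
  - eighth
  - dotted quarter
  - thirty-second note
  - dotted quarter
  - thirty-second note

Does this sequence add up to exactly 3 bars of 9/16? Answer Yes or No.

One bar of 9/16 = 18 thirty-second notes, so 3 bars = 54.
Convert each value to thirty-second notes: dotted eighth = 6; quarter note = 8; eighth note = 4; thirty-second note = 1; eighth = 4; dotted quarter = 12; thirty-second note = 1; dotted quarter = 12; thirty-second note = 1.
Adding: 6 + 8 + 4 + 1 + 4 + 12 + 1 + 12 + 1 = 49.
49 falls short of 54, so the answer is No.

No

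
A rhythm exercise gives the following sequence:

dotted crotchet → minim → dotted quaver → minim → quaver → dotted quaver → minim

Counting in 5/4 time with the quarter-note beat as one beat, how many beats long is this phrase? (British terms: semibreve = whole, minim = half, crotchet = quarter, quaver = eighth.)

9.5

One quarter-note beat = 4 sixteenth notes.
Convert each value to sixteenth notes: dotted crotchet = 6; minim = 8; dotted quaver = 3; minim = 8; quaver = 2; dotted quaver = 3; minim = 8.
Altogether 6 + 8 + 3 + 8 + 2 + 3 + 8 = 38.
38 ÷ 4 = 9.5 beats.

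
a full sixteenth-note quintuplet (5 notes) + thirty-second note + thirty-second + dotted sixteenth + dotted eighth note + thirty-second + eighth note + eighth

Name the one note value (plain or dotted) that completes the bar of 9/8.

The bar of 9/8 = 36 thirty-second notes.
Express everything in thirty-second notes: a full sixteenth-note quintuplet (5 notes) (five quintuplet sixteenths span one quarter) = 8; thirty-second note = 1; thirty-second = 1; dotted sixteenth = 3; dotted eighth note = 6; thirty-second = 1; eighth note = 4; eighth = 4.
Sum: 8 + 1 + 1 + 3 + 6 + 1 + 4 + 4 = 28.
Remaining: 36 − 28 = 8 thirty-second notes, which is a quarter note.

quarter note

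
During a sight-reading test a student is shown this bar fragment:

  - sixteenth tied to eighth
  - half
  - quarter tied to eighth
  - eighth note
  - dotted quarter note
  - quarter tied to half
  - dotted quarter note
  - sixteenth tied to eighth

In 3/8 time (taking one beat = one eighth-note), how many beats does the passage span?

One eighth-note beat = 2 sixteenth notes.
Working in sixteenth notes: sixteenth tied to eighth (sixteenth + eighth) = 3; half = 8; quarter tied to eighth (quarter + eighth) = 6; eighth note = 2; dotted quarter note = 6; quarter tied to half (quarter + half) = 12; dotted quarter note = 6; sixteenth tied to eighth (sixteenth + eighth) = 3.
Adding: 3 + 8 + 6 + 2 + 6 + 12 + 6 + 3 = 46.
46 ÷ 2 = 23 beats.

23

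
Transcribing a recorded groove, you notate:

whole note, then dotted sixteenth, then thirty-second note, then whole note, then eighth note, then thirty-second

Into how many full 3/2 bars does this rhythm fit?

One bar of 3/2 = 48 thirty-second notes.
Convert each value to thirty-second notes: whole note = 32; dotted sixteenth = 3; thirty-second note = 1; whole note = 32; eighth note = 4; thirty-second = 1.
Total: 32 + 3 + 1 + 32 + 4 + 1 = 73.
73 ÷ 48 = 1 complete bar with 25 left over.

1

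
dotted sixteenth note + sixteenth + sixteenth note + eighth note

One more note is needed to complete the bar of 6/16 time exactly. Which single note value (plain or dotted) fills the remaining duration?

The bar of 6/16 = 12 thirty-second notes.
Convert each value to thirty-second notes: dotted sixteenth note = 3; sixteenth = 2; sixteenth note = 2; eighth note = 4.
Adding: 3 + 2 + 2 + 4 = 11.
Remaining: 12 − 11 = 1 thirty-second note, which is a thirty-second note.

thirty-second note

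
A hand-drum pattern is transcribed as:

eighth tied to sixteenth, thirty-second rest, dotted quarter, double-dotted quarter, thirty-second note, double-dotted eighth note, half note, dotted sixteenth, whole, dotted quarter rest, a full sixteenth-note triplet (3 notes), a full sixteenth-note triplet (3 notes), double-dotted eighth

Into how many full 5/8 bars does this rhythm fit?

One bar of 5/8 = 20 thirty-second notes.
Express everything in thirty-second notes: eighth tied to sixteenth (eighth + sixteenth) = 6; thirty-second rest = 1; dotted quarter = 12; double-dotted quarter = 14; thirty-second note = 1; double-dotted eighth note = 7; half note = 16; dotted sixteenth = 3; whole = 32; dotted quarter rest = 12; a full sixteenth-note triplet (3 notes) (three triplet sixteenths span one eighth) = 4; a full sixteenth-note triplet (3 notes) (three triplet sixteenths span one eighth) = 4; double-dotted eighth = 7.
Total: 6 + 1 + 12 + 14 + 1 + 7 + 16 + 3 + 32 + 12 + 4 + 4 + 7 = 119.
119 ÷ 20 = 5 complete bars with 19 left over.

5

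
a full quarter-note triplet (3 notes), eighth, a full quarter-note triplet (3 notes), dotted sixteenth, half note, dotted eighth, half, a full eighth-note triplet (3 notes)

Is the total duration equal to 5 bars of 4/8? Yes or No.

One bar of 4/8 = 16 thirty-second notes, so 5 bars = 80.
Working in thirty-second notes: a full quarter-note triplet (3 notes) (three triplet quarters span one half) = 16; eighth = 4; a full quarter-note triplet (3 notes) (three triplet quarters span one half) = 16; dotted sixteenth = 3; half note = 16; dotted eighth = 6; half = 16; a full eighth-note triplet (3 notes) (three triplet eighths span one quarter) = 8.
Total: 16 + 4 + 16 + 3 + 16 + 6 + 16 + 8 = 85.
85 exceeds 80, so the answer is No.

No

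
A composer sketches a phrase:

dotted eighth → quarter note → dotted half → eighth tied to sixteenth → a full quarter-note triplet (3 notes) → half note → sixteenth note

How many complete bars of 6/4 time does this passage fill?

1

One bar of 6/4 = 24 sixteenth notes.
Working in sixteenth notes: dotted eighth = 3; quarter note = 4; dotted half = 12; eighth tied to sixteenth (eighth + sixteenth) = 3; a full quarter-note triplet (3 notes) (three triplet quarters span one half) = 8; half note = 8; sixteenth note = 1.
Adding: 3 + 4 + 12 + 3 + 8 + 8 + 1 = 39.
39 ÷ 24 = 1 complete bar with 15 left over.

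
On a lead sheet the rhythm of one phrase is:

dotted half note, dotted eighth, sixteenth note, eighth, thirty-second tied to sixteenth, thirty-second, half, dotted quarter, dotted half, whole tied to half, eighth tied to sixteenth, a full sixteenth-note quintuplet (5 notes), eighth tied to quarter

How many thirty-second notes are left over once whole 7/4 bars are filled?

One bar of 7/4 = 56 thirty-second notes.
Working in thirty-second notes: dotted half note = 24; dotted eighth = 6; sixteenth note = 2; eighth = 4; thirty-second tied to sixteenth (thirty-second + sixteenth) = 3; thirty-second = 1; half = 16; dotted quarter = 12; dotted half = 24; whole tied to half (whole + half) = 48; eighth tied to sixteenth (eighth + sixteenth) = 6; a full sixteenth-note quintuplet (5 notes) (five quintuplet sixteenths span one quarter) = 8; eighth tied to quarter (eighth + quarter) = 12.
Sum: 24 + 6 + 2 + 4 + 3 + 1 + 16 + 12 + 24 + 48 + 6 + 8 + 12 = 166.
166 ÷ 56 = 2 complete bars with 54 thirty-second notes remaining.

54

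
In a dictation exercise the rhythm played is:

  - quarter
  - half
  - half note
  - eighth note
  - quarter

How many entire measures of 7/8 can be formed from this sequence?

One bar of 7/8 = 7 eighth notes.
Each duration in eighth notes: quarter = 2; half = 4; half note = 4; eighth note = 1; quarter = 2.
Sum: 2 + 4 + 4 + 1 + 2 = 13.
13 ÷ 7 = 1 complete bar with 6 left over.

1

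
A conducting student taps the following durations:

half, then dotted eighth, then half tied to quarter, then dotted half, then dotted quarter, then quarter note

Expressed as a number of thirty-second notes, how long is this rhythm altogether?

Express everything in thirty-second notes: half = 16; dotted eighth = 6; half tied to quarter (half + quarter) = 24; dotted half = 24; dotted quarter = 12; quarter note = 8.
Total: 16 + 6 + 24 + 24 + 12 + 8 = 90 thirty-second notes.

90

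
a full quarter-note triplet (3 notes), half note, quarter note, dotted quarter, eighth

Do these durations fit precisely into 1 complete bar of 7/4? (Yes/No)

One bar of 7/4 = 14 eighth notes.
Each duration in eighth notes: a full quarter-note triplet (3 notes) (three triplet quarters span one half) = 4; half note = 4; quarter note = 2; dotted quarter = 3; eighth = 1.
Adding: 4 + 4 + 2 + 3 + 1 = 14.
14 equals 14, so the answer is Yes.

Yes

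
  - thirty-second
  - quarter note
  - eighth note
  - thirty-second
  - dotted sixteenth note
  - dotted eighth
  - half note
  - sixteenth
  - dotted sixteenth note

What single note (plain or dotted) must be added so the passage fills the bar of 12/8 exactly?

eighth note

The bar of 12/8 = 48 thirty-second notes.
Convert each value to thirty-second notes: thirty-second = 1; quarter note = 8; eighth note = 4; thirty-second = 1; dotted sixteenth note = 3; dotted eighth = 6; half note = 16; sixteenth = 2; dotted sixteenth note = 3.
Adding: 1 + 8 + 4 + 1 + 3 + 6 + 16 + 2 + 3 = 44.
Remaining: 48 − 44 = 4 thirty-second notes, which is a eighth note.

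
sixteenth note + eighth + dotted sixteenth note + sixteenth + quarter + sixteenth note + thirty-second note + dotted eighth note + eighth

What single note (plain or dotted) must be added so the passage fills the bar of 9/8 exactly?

eighth note

The bar of 9/8 = 36 thirty-second notes.
In thirty-second notes: sixteenth note = 2; eighth = 4; dotted sixteenth note = 3; sixteenth = 2; quarter = 8; sixteenth note = 2; thirty-second note = 1; dotted eighth note = 6; eighth = 4.
Sum: 2 + 4 + 3 + 2 + 8 + 2 + 1 + 6 + 4 = 32.
Remaining: 36 − 32 = 4 thirty-second notes, which is a eighth note.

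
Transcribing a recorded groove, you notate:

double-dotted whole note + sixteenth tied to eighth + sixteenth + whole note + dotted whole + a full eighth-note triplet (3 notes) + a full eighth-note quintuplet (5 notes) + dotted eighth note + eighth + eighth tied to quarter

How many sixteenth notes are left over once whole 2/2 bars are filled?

One bar of 2/2 = 16 sixteenth notes.
Express everything in sixteenth notes: double-dotted whole note = 28; sixteenth tied to eighth (sixteenth + eighth) = 3; sixteenth = 1; whole note = 16; dotted whole = 24; a full eighth-note triplet (3 notes) (three triplet eighths span one quarter) = 4; a full eighth-note quintuplet (5 notes) (five quintuplet eighths span one half) = 8; dotted eighth note = 3; eighth = 2; eighth tied to quarter (eighth + quarter) = 6.
Total: 28 + 3 + 1 + 16 + 24 + 4 + 8 + 3 + 2 + 6 = 95.
95 ÷ 16 = 5 complete bars with 15 sixteenth notes remaining.

15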